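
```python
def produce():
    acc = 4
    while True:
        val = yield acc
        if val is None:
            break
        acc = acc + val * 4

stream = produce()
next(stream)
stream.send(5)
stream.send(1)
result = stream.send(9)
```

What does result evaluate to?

Step 1: next() -> yield acc=4.
Step 2: send(5) -> val=5, acc = 4 + 5*4 = 24, yield 24.
Step 3: send(1) -> val=1, acc = 24 + 1*4 = 28, yield 28.
Step 4: send(9) -> val=9, acc = 28 + 9*4 = 64, yield 64.
Therefore result = 64.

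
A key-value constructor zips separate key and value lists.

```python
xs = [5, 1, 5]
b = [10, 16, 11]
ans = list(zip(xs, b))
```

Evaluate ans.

Step 1: zip pairs elements at same index:
  Index 0: (5, 10)
  Index 1: (1, 16)
  Index 2: (5, 11)
Therefore ans = [(5, 10), (1, 16), (5, 11)].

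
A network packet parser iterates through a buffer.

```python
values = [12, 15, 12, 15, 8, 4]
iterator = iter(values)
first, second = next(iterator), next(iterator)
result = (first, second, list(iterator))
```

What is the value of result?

Step 1: Create iterator over [12, 15, 12, 15, 8, 4].
Step 2: first = 12, second = 15.
Step 3: Remaining elements: [12, 15, 8, 4].
Therefore result = (12, 15, [12, 15, 8, 4]).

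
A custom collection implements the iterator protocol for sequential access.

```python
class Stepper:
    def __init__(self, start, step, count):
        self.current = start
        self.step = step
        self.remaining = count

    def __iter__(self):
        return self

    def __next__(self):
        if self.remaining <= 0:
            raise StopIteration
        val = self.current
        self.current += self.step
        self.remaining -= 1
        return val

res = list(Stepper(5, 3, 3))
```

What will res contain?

Step 1: Stepper starts at 5, increments by 3, for 3 steps:
  Yield 5, then current += 3
  Yield 8, then current += 3
  Yield 11, then current += 3
Therefore res = [5, 8, 11].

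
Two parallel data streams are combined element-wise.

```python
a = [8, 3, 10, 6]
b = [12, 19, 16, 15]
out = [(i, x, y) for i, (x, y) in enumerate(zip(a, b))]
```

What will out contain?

Step 1: enumerate(zip(a, b)) gives index with paired elements:
  i=0: (8, 12)
  i=1: (3, 19)
  i=2: (10, 16)
  i=3: (6, 15)
Therefore out = [(0, 8, 12), (1, 3, 19), (2, 10, 16), (3, 6, 15)].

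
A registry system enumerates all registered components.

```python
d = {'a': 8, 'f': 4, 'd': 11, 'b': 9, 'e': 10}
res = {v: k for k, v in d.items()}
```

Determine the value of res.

Step 1: Invert dict (swap keys and values):
  'a': 8 -> 8: 'a'
  'f': 4 -> 4: 'f'
  'd': 11 -> 11: 'd'
  'b': 9 -> 9: 'b'
  'e': 10 -> 10: 'e'
Therefore res = {8: 'a', 4: 'f', 11: 'd', 9: 'b', 10: 'e'}.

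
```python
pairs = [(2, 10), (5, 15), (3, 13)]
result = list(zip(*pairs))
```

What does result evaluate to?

Step 1: zip(*pairs) transposes: unzips [(2, 10), (5, 15), (3, 13)] into separate sequences.
Step 2: First elements: (2, 5, 3), second elements: (10, 15, 13).
Therefore result = [(2, 5, 3), (10, 15, 13)].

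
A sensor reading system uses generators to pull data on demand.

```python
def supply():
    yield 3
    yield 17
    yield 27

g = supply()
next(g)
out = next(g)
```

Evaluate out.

Step 1: supply() creates a generator.
Step 2: next(g) yields 3 (consumed and discarded).
Step 3: next(g) yields 17, assigned to out.
Therefore out = 17.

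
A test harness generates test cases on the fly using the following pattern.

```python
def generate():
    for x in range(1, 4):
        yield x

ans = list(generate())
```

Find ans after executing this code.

Step 1: The generator yields each value from range(1, 4).
Step 2: list() consumes all yields: [1, 2, 3].
Therefore ans = [1, 2, 3].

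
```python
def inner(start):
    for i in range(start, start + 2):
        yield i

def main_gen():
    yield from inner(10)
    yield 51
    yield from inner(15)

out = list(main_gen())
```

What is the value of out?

Step 1: main_gen() delegates to inner(10):
  yield 10
  yield 11
Step 2: yield 51
Step 3: Delegates to inner(15):
  yield 15
  yield 16
Therefore out = [10, 11, 51, 15, 16].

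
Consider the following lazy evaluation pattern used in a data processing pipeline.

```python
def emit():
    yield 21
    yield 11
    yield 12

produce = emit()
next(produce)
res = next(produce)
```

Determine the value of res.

Step 1: emit() creates a generator.
Step 2: next(produce) yields 21 (consumed and discarded).
Step 3: next(produce) yields 11, assigned to res.
Therefore res = 11.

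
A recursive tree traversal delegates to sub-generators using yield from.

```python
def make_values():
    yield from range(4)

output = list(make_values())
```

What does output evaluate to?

Step 1: yield from delegates to the iterable, yielding each element.
Step 2: Collected values: [0, 1, 2, 3].
Therefore output = [0, 1, 2, 3].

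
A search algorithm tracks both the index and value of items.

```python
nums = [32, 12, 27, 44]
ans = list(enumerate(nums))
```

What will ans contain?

Step 1: enumerate pairs each element with its index:
  (0, 32)
  (1, 12)
  (2, 27)
  (3, 44)
Therefore ans = [(0, 32), (1, 12), (2, 27), (3, 44)].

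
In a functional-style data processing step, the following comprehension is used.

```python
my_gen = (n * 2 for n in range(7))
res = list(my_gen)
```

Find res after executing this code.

Step 1: For each n in range(7), compute n*2:
  n=0: 0*2 = 0
  n=1: 1*2 = 2
  n=2: 2*2 = 4
  n=3: 3*2 = 6
  n=4: 4*2 = 8
  n=5: 5*2 = 10
  n=6: 6*2 = 12
Therefore res = [0, 2, 4, 6, 8, 10, 12].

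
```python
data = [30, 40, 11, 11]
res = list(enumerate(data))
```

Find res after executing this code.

Step 1: enumerate pairs each element with its index:
  (0, 30)
  (1, 40)
  (2, 11)
  (3, 11)
Therefore res = [(0, 30), (1, 40), (2, 11), (3, 11)].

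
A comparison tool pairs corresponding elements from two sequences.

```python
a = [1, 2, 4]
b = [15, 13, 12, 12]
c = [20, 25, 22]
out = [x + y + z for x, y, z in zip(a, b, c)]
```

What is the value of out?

Step 1: zip three lists (truncates to shortest, len=3):
  1 + 15 + 20 = 36
  2 + 13 + 25 = 40
  4 + 12 + 22 = 38
Therefore out = [36, 40, 38].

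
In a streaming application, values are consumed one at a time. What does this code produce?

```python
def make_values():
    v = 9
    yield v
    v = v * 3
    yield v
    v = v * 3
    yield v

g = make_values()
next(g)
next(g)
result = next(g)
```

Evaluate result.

Step 1: Trace through generator execution:
  Yield 1: v starts at 9, yield 9
  Yield 2: v = 9 * 3 = 27, yield 27
  Yield 3: v = 27 * 3 = 81, yield 81
Step 2: First next() gets 9, second next() gets the second value, third next() yields 81.
Therefore result = 81.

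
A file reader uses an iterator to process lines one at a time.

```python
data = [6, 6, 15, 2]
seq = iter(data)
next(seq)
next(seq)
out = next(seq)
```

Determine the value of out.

Step 1: Create iterator over [6, 6, 15, 2].
Step 2: next() consumes 6.
Step 3: next() consumes 6.
Step 4: next() returns 15.
Therefore out = 15.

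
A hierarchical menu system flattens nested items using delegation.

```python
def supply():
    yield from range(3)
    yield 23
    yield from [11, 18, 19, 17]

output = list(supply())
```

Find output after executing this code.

Step 1: Trace yields in order:
  yield 0
  yield 1
  yield 2
  yield 23
  yield 11
  yield 18
  yield 19
  yield 17
Therefore output = [0, 1, 2, 23, 11, 18, 19, 17].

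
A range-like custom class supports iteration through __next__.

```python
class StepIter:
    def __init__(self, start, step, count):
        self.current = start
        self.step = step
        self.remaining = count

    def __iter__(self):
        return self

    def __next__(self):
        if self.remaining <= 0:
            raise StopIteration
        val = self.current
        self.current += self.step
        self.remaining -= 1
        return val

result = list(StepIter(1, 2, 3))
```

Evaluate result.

Step 1: StepIter starts at 1, increments by 2, for 3 steps:
  Yield 1, then current += 2
  Yield 3, then current += 2
  Yield 5, then current += 2
Therefore result = [1, 3, 5].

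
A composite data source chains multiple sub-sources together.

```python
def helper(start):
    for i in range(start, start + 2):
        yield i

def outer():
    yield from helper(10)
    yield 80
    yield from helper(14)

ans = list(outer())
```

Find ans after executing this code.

Step 1: outer() delegates to helper(10):
  yield 10
  yield 11
Step 2: yield 80
Step 3: Delegates to helper(14):
  yield 14
  yield 15
Therefore ans = [10, 11, 80, 14, 15].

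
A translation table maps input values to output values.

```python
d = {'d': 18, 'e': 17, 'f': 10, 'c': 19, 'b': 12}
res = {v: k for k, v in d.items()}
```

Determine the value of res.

Step 1: Invert dict (swap keys and values):
  'd': 18 -> 18: 'd'
  'e': 17 -> 17: 'e'
  'f': 10 -> 10: 'f'
  'c': 19 -> 19: 'c'
  'b': 12 -> 12: 'b'
Therefore res = {18: 'd', 17: 'e', 10: 'f', 19: 'c', 12: 'b'}.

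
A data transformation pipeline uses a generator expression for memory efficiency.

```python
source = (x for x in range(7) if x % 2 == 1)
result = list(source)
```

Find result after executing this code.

Step 1: Filter range(7) keeping only odd values:
  x=0: even, excluded
  x=1: odd, included
  x=2: even, excluded
  x=3: odd, included
  x=4: even, excluded
  x=5: odd, included
  x=6: even, excluded
Therefore result = [1, 3, 5].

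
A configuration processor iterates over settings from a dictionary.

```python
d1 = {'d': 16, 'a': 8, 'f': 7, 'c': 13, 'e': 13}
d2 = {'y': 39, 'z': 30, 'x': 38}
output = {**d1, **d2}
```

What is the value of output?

Step 1: Merge d1 and d2 (d2 values override on key conflicts).
Step 2: d1 has keys ['d', 'a', 'f', 'c', 'e'], d2 has keys ['y', 'z', 'x'].
Therefore output = {'d': 16, 'a': 8, 'f': 7, 'c': 13, 'e': 13, 'y': 39, 'z': 30, 'x': 38}.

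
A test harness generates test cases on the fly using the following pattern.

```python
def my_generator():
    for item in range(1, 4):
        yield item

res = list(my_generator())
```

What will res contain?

Step 1: The generator yields each value from range(1, 4).
Step 2: list() consumes all yields: [1, 2, 3].
Therefore res = [1, 2, 3].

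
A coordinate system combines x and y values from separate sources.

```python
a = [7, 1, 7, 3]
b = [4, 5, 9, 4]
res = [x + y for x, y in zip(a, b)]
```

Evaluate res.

Step 1: Add corresponding elements:
  7 + 4 = 11
  1 + 5 = 6
  7 + 9 = 16
  3 + 4 = 7
Therefore res = [11, 6, 16, 7].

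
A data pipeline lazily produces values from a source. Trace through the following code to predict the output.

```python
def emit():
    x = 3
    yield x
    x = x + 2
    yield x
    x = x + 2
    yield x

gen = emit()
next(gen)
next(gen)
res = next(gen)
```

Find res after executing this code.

Step 1: Trace through generator execution:
  Yield 1: x starts at 3, yield 3
  Yield 2: x = 3 + 2 = 5, yield 5
  Yield 3: x = 5 + 2 = 7, yield 7
Step 2: First next() gets 3, second next() gets the second value, third next() yields 7.
Therefore res = 7.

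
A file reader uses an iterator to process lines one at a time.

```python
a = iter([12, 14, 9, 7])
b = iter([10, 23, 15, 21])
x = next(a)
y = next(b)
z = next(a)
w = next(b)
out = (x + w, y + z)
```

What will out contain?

Step 1: a iterates [12, 14, 9, 7], b iterates [10, 23, 15, 21].
Step 2: x = next(a) = 12, y = next(b) = 10.
Step 3: z = next(a) = 14, w = next(b) = 23.
Step 4: out = (12 + 23, 10 + 14) = (35, 24).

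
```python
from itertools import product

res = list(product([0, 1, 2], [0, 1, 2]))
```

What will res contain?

Step 1: product([0, 1, 2], [0, 1, 2]) gives all pairs:
  (0, 0)
  (0, 1)
  (0, 2)
  (1, 0)
  (1, 1)
  (1, 2)
  (2, 0)
  (2, 1)
  (2, 2)
Therefore res = [(0, 0), (0, 1), (0, 2), (1, 0), (1, 1), (1, 2), (2, 0), (2, 1), (2, 2)].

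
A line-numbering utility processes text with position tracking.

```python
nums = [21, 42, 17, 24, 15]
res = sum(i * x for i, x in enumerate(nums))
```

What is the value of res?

Step 1: Compute i * x for each (i, x) in enumerate([21, 42, 17, 24, 15]):
  i=0, x=21: 0*21 = 0
  i=1, x=42: 1*42 = 42
  i=2, x=17: 2*17 = 34
  i=3, x=24: 3*24 = 72
  i=4, x=15: 4*15 = 60
Step 2: sum = 0 + 42 + 34 + 72 + 60 = 208.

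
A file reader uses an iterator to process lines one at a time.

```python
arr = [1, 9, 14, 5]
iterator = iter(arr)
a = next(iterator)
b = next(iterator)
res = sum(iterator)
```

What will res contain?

Step 1: Create iterator over [1, 9, 14, 5].
Step 2: a = next() = 1, b = next() = 9.
Step 3: sum() of remaining [14, 5] = 19.
Therefore res = 19.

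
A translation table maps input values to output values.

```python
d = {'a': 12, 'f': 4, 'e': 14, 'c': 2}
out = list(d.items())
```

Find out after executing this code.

Step 1: d.items() returns (key, value) pairs in insertion order.
Therefore out = [('a', 12), ('f', 4), ('e', 14), ('c', 2)].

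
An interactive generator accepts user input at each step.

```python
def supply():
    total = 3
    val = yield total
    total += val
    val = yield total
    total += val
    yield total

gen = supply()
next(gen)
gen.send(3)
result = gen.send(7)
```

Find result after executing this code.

Step 1: next() -> yield total=3.
Step 2: send(3) -> val=3, total = 3+3 = 6, yield 6.
Step 3: send(7) -> val=7, total = 6+7 = 13, yield 13.
Therefore result = 13.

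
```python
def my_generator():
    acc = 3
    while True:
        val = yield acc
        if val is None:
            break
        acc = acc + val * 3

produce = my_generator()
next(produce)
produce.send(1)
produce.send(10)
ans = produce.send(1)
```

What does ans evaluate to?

Step 1: next() -> yield acc=3.
Step 2: send(1) -> val=1, acc = 3 + 1*3 = 6, yield 6.
Step 3: send(10) -> val=10, acc = 6 + 10*3 = 36, yield 36.
Step 4: send(1) -> val=1, acc = 36 + 1*3 = 39, yield 39.
Therefore ans = 39.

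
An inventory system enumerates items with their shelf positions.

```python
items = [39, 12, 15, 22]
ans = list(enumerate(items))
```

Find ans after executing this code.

Step 1: enumerate pairs each element with its index:
  (0, 39)
  (1, 12)
  (2, 15)
  (3, 22)
Therefore ans = [(0, 39), (1, 12), (2, 15), (3, 22)].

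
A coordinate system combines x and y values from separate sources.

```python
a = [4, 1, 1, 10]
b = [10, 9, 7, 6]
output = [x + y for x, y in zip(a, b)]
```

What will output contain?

Step 1: Add corresponding elements:
  4 + 10 = 14
  1 + 9 = 10
  1 + 7 = 8
  10 + 6 = 16
Therefore output = [14, 10, 8, 16].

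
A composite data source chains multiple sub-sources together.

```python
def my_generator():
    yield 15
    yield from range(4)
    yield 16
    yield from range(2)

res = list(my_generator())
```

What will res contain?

Step 1: Trace yields in order:
  yield 15
  yield 0
  yield 1
  yield 2
  yield 3
  yield 16
  yield 0
  yield 1
Therefore res = [15, 0, 1, 2, 3, 16, 0, 1].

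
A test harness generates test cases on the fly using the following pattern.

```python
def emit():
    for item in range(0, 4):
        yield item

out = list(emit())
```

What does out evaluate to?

Step 1: The generator yields each value from range(0, 4).
Step 2: list() consumes all yields: [0, 1, 2, 3].
Therefore out = [0, 1, 2, 3].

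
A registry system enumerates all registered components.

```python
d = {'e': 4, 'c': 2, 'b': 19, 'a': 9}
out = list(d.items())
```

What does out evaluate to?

Step 1: d.items() returns (key, value) pairs in insertion order.
Therefore out = [('e', 4), ('c', 2), ('b', 19), ('a', 9)].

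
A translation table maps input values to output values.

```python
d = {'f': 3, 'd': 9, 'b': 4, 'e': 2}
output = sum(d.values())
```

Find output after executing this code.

Step 1: d.values() = [3, 9, 4, 2].
Step 2: sum = 18.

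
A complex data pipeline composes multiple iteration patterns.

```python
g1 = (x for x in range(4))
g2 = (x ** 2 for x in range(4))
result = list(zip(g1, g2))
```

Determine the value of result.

Step 1: g1 produces [0, 1, 2, 3].
Step 2: g2 produces [0, 1, 4, 9].
Step 3: zip pairs them: [(0, 0), (1, 1), (2, 4), (3, 9)].
Therefore result = [(0, 0), (1, 1), (2, 4), (3, 9)].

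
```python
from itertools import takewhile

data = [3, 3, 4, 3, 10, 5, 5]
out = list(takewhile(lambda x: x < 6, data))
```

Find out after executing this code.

Step 1: takewhile stops at first element >= 6:
  3 < 6: take
  3 < 6: take
  4 < 6: take
  3 < 6: take
  10 >= 6: stop
Therefore out = [3, 3, 4, 3].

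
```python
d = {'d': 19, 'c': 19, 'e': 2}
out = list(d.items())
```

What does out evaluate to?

Step 1: d.items() returns (key, value) pairs in insertion order.
Therefore out = [('d', 19), ('c', 19), ('e', 2)].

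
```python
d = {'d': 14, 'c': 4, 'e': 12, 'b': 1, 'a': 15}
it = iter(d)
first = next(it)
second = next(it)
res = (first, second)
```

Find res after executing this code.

Step 1: iter(d) iterates over keys: ['d', 'c', 'e', 'b', 'a'].
Step 2: first = next(it) = 'd', second = next(it) = 'c'.
Therefore res = ('d', 'c').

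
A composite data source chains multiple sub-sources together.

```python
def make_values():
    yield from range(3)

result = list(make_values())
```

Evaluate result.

Step 1: yield from delegates to the iterable, yielding each element.
Step 2: Collected values: [0, 1, 2].
Therefore result = [0, 1, 2].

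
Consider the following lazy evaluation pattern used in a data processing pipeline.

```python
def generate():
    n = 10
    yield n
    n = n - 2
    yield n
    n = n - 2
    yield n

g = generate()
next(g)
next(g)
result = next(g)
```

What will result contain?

Step 1: Trace through generator execution:
  Yield 1: n starts at 10, yield 10
  Yield 2: n = 10 - 2 = 8, yield 8
  Yield 3: n = 8 - 2 = 6, yield 6
Step 2: First next() gets 10, second next() gets the second value, third next() yields 6.
Therefore result = 6.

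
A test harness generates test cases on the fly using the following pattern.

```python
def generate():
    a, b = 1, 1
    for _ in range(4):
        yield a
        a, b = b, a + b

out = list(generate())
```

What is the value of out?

Step 1: Fibonacci-like sequence starting with a=1, b=1:
  Iteration 1: yield a=1, then a,b = 1,2
  Iteration 2: yield a=1, then a,b = 2,3
  Iteration 3: yield a=2, then a,b = 3,5
  Iteration 4: yield a=3, then a,b = 5,8
Therefore out = [1, 1, 2, 3].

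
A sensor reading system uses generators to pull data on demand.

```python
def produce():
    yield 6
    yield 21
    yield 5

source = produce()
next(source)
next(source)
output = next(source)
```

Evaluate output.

Step 1: produce() creates a generator.
Step 2: next(source) yields 6 (consumed and discarded).
Step 3: next(source) yields 21 (consumed and discarded).
Step 4: next(source) yields 5, assigned to output.
Therefore output = 5.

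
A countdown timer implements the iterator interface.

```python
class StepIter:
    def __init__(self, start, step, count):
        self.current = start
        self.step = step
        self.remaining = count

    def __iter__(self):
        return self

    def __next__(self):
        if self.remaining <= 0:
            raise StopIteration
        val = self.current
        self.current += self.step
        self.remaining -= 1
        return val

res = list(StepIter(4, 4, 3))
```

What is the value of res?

Step 1: StepIter starts at 4, increments by 4, for 3 steps:
  Yield 4, then current += 4
  Yield 8, then current += 4
  Yield 12, then current += 4
Therefore res = [4, 8, 12].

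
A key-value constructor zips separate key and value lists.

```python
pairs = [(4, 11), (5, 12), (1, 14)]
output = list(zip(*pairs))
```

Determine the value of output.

Step 1: zip(*pairs) transposes: unzips [(4, 11), (5, 12), (1, 14)] into separate sequences.
Step 2: First elements: (4, 5, 1), second elements: (11, 12, 14).
Therefore output = [(4, 5, 1), (11, 12, 14)].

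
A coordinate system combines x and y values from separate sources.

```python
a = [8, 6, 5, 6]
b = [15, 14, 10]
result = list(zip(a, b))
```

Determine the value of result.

Step 1: zip stops at shortest (len(a)=4, len(b)=3):
  Index 0: (8, 15)
  Index 1: (6, 14)
  Index 2: (5, 10)
Step 2: Last element of a (6) has no pair, dropped.
Therefore result = [(8, 15), (6, 14), (5, 10)].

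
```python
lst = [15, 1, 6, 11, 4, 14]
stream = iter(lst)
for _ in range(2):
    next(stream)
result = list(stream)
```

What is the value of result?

Step 1: Create iterator over [15, 1, 6, 11, 4, 14].
Step 2: Advance 2 positions (consuming [15, 1]).
Step 3: list() collects remaining elements: [6, 11, 4, 14].
Therefore result = [6, 11, 4, 14].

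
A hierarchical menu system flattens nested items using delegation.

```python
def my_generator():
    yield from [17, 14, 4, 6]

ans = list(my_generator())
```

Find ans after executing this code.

Step 1: yield from delegates to the iterable, yielding each element.
Step 2: Collected values: [17, 14, 4, 6].
Therefore ans = [17, 14, 4, 6].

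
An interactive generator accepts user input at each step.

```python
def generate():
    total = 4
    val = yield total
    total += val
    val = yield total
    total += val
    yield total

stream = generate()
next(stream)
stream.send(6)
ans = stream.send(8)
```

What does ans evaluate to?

Step 1: next() -> yield total=4.
Step 2: send(6) -> val=6, total = 4+6 = 10, yield 10.
Step 3: send(8) -> val=8, total = 10+8 = 18, yield 18.
Therefore ans = 18.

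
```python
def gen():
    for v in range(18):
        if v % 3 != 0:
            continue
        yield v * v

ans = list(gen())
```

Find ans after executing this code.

Step 1: Only yield v**2 when v is divisible by 3:
  v=0: 0 % 3 == 0, yield 0**2 = 0
  v=3: 3 % 3 == 0, yield 3**2 = 9
  v=6: 6 % 3 == 0, yield 6**2 = 36
  v=9: 9 % 3 == 0, yield 9**2 = 81
  v=12: 12 % 3 == 0, yield 12**2 = 144
  v=15: 15 % 3 == 0, yield 15**2 = 225
Therefore ans = [0, 9, 36, 81, 144, 225].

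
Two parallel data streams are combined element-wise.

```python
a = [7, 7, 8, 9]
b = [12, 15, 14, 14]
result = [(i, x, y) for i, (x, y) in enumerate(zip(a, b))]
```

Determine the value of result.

Step 1: enumerate(zip(a, b)) gives index with paired elements:
  i=0: (7, 12)
  i=1: (7, 15)
  i=2: (8, 14)
  i=3: (9, 14)
Therefore result = [(0, 7, 12), (1, 7, 15), (2, 8, 14), (3, 9, 14)].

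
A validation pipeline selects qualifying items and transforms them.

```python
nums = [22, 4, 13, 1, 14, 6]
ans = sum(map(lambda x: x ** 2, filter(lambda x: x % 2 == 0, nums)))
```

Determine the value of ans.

Step 1: Filter even numbers from [22, 4, 13, 1, 14, 6]: [22, 4, 14, 6]
Step 2: Square each: [484, 16, 196, 36]
Step 3: Sum = 732.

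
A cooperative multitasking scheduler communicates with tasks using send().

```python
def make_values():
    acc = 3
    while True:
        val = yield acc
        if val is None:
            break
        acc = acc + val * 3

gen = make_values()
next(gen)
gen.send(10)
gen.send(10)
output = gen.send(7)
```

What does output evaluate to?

Step 1: next() -> yield acc=3.
Step 2: send(10) -> val=10, acc = 3 + 10*3 = 33, yield 33.
Step 3: send(10) -> val=10, acc = 33 + 10*3 = 63, yield 63.
Step 4: send(7) -> val=7, acc = 63 + 7*3 = 84, yield 84.
Therefore output = 84.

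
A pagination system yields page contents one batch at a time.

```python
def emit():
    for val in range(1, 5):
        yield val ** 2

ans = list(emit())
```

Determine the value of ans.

Step 1: For each val in range(1, 5), yield val**2:
  val=1: yield 1**2 = 1
  val=2: yield 2**2 = 4
  val=3: yield 3**2 = 9
  val=4: yield 4**2 = 16
Therefore ans = [1, 4, 9, 16].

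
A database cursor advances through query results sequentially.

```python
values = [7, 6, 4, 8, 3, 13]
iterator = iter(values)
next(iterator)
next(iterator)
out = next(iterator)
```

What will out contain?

Step 1: Create iterator over [7, 6, 4, 8, 3, 13].
Step 2: next() consumes 7.
Step 3: next() consumes 6.
Step 4: next() returns 4.
Therefore out = 4.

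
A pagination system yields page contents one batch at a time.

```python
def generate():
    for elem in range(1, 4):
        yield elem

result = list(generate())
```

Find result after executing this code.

Step 1: The generator yields each value from range(1, 4).
Step 2: list() consumes all yields: [1, 2, 3].
Therefore result = [1, 2, 3].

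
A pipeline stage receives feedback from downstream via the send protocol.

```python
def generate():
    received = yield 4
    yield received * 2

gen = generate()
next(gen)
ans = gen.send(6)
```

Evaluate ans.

Step 1: next(gen) advances to first yield, producing 4.
Step 2: send(6) resumes, received = 6.
Step 3: yield received * 2 = 6 * 2 = 12.
Therefore ans = 12.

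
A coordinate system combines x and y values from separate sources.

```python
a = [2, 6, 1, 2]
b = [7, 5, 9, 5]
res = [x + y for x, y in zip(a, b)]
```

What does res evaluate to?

Step 1: Add corresponding elements:
  2 + 7 = 9
  6 + 5 = 11
  1 + 9 = 10
  2 + 5 = 7
Therefore res = [9, 11, 10, 7].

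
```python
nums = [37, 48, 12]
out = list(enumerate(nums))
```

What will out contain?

Step 1: enumerate pairs each element with its index:
  (0, 37)
  (1, 48)
  (2, 12)
Therefore out = [(0, 37), (1, 48), (2, 12)].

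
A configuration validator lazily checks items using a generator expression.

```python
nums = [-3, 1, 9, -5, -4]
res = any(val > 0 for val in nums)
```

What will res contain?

Step 1: Check val > 0 for each element in [-3, 1, 9, -5, -4]:
  -3 > 0: False
  1 > 0: True
  9 > 0: True
  -5 > 0: False
  -4 > 0: False
Step 2: any() returns True.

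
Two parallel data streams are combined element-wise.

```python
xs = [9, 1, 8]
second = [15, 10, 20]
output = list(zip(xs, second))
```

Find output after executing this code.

Step 1: zip pairs elements at same index:
  Index 0: (9, 15)
  Index 1: (1, 10)
  Index 2: (8, 20)
Therefore output = [(9, 15), (1, 10), (8, 20)].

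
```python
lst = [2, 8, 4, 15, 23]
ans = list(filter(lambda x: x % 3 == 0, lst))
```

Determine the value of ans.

Step 1: Filter elements divisible by 3:
  2 % 3 = 2: removed
  8 % 3 = 2: removed
  4 % 3 = 1: removed
  15 % 3 = 0: kept
  23 % 3 = 2: removed
Therefore ans = [15].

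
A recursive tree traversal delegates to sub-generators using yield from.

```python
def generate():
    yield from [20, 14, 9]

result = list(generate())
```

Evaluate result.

Step 1: yield from delegates to the iterable, yielding each element.
Step 2: Collected values: [20, 14, 9].
Therefore result = [20, 14, 9].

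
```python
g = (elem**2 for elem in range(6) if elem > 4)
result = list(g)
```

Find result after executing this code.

Step 1: For range(6), keep elem > 4, then square:
  elem=0: 0 <= 4, excluded
  elem=1: 1 <= 4, excluded
  elem=2: 2 <= 4, excluded
  elem=3: 3 <= 4, excluded
  elem=4: 4 <= 4, excluded
  elem=5: 5 > 4, yield 5**2 = 25
Therefore result = [25].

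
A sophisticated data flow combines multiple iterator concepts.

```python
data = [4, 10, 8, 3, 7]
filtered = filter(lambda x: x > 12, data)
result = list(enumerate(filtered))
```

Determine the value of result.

Step 1: Filter [4, 10, 8, 3, 7] for > 12: [].
Step 2: enumerate re-indexes from 0: [].
Therefore result = [].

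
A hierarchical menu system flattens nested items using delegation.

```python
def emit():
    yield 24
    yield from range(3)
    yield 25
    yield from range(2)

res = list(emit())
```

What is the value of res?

Step 1: Trace yields in order:
  yield 24
  yield 0
  yield 1
  yield 2
  yield 25
  yield 0
  yield 1
Therefore res = [24, 0, 1, 2, 25, 0, 1].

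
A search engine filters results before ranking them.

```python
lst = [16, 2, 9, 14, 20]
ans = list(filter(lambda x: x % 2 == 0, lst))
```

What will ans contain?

Step 1: Filter elements divisible by 2:
  16 % 2 = 0: kept
  2 % 2 = 0: kept
  9 % 2 = 1: removed
  14 % 2 = 0: kept
  20 % 2 = 0: kept
Therefore ans = [16, 2, 14, 20].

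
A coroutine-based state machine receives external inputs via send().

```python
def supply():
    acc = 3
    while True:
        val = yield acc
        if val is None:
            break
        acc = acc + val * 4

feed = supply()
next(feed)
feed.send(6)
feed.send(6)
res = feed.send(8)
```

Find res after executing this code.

Step 1: next() -> yield acc=3.
Step 2: send(6) -> val=6, acc = 3 + 6*4 = 27, yield 27.
Step 3: send(6) -> val=6, acc = 27 + 6*4 = 51, yield 51.
Step 4: send(8) -> val=8, acc = 51 + 8*4 = 83, yield 83.
Therefore res = 83.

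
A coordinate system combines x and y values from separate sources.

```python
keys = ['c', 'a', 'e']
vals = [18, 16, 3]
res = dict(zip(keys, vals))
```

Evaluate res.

Step 1: zip pairs keys with values:
  'c' -> 18
  'a' -> 16
  'e' -> 3
Therefore res = {'c': 18, 'a': 16, 'e': 3}.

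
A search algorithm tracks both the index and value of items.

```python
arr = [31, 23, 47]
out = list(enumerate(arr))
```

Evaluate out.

Step 1: enumerate pairs each element with its index:
  (0, 31)
  (1, 23)
  (2, 47)
Therefore out = [(0, 31), (1, 23), (2, 47)].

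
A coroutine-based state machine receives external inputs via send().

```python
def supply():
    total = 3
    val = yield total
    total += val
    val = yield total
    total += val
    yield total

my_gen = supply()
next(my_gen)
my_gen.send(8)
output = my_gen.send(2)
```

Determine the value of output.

Step 1: next() -> yield total=3.
Step 2: send(8) -> val=8, total = 3+8 = 11, yield 11.
Step 3: send(2) -> val=2, total = 11+2 = 13, yield 13.
Therefore output = 13.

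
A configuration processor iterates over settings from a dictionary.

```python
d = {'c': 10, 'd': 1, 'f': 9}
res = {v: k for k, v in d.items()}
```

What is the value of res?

Step 1: Invert dict (swap keys and values):
  'c': 10 -> 10: 'c'
  'd': 1 -> 1: 'd'
  'f': 9 -> 9: 'f'
Therefore res = {10: 'c', 1: 'd', 9: 'f'}.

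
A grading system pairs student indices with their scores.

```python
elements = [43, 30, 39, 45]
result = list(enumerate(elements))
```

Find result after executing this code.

Step 1: enumerate pairs each element with its index:
  (0, 43)
  (1, 30)
  (2, 39)
  (3, 45)
Therefore result = [(0, 43), (1, 30), (2, 39), (3, 45)].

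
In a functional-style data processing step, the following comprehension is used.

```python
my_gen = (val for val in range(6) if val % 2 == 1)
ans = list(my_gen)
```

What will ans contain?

Step 1: Filter range(6) keeping only odd values:
  val=0: even, excluded
  val=1: odd, included
  val=2: even, excluded
  val=3: odd, included
  val=4: even, excluded
  val=5: odd, included
Therefore ans = [1, 3, 5].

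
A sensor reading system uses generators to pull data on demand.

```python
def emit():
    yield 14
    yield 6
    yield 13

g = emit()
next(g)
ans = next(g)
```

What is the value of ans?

Step 1: emit() creates a generator.
Step 2: next(g) yields 14 (consumed and discarded).
Step 3: next(g) yields 6, assigned to ans.
Therefore ans = 6.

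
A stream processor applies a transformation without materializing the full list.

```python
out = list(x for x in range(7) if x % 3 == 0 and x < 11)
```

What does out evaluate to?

Step 1: Filter range(7) where x % 3 == 0 and x < 11:
  x=0: both conditions met, included
  x=1: excluded (1 % 3 != 0)
  x=2: excluded (2 % 3 != 0)
  x=3: both conditions met, included
  x=4: excluded (4 % 3 != 0)
  x=5: excluded (5 % 3 != 0)
  x=6: both conditions met, included
Therefore out = [0, 3, 6].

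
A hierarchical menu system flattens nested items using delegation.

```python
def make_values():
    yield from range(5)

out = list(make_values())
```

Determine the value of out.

Step 1: yield from delegates to the iterable, yielding each element.
Step 2: Collected values: [0, 1, 2, 3, 4].
Therefore out = [0, 1, 2, 3, 4].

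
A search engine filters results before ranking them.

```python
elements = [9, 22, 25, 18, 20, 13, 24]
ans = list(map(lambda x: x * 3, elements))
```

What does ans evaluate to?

Step 1: Apply lambda x: x * 3 to each element:
  9 -> 27
  22 -> 66
  25 -> 75
  18 -> 54
  20 -> 60
  13 -> 39
  24 -> 72
Therefore ans = [27, 66, 75, 54, 60, 39, 72].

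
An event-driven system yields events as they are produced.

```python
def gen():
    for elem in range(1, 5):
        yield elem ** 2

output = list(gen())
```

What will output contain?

Step 1: For each elem in range(1, 5), yield elem**2:
  elem=1: yield 1**2 = 1
  elem=2: yield 2**2 = 4
  elem=3: yield 3**2 = 9
  elem=4: yield 4**2 = 16
Therefore output = [1, 4, 9, 16].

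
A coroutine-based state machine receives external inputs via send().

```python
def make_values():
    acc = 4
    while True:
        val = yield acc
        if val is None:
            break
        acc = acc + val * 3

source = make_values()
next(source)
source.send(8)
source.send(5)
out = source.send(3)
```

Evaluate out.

Step 1: next() -> yield acc=4.
Step 2: send(8) -> val=8, acc = 4 + 8*3 = 28, yield 28.
Step 3: send(5) -> val=5, acc = 28 + 5*3 = 43, yield 43.
Step 4: send(3) -> val=3, acc = 43 + 3*3 = 52, yield 52.
Therefore out = 52.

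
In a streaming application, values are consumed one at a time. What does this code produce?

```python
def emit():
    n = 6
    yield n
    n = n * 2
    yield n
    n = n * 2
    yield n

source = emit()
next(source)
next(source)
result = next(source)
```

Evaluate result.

Step 1: Trace through generator execution:
  Yield 1: n starts at 6, yield 6
  Yield 2: n = 6 * 2 = 12, yield 12
  Yield 3: n = 12 * 2 = 24, yield 24
Step 2: First next() gets 6, second next() gets the second value, third next() yields 24.
Therefore result = 24.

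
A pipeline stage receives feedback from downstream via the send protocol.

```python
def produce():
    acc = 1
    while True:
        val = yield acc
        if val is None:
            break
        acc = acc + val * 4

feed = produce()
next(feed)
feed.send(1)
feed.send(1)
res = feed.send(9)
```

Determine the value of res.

Step 1: next() -> yield acc=1.
Step 2: send(1) -> val=1, acc = 1 + 1*4 = 5, yield 5.
Step 3: send(1) -> val=1, acc = 5 + 1*4 = 9, yield 9.
Step 4: send(9) -> val=9, acc = 9 + 9*4 = 45, yield 45.
Therefore res = 45.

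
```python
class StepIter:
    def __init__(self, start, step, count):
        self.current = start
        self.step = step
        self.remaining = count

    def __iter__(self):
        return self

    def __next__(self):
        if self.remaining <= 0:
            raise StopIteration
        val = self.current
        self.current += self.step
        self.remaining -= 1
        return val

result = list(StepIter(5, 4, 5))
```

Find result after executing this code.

Step 1: StepIter starts at 5, increments by 4, for 5 steps:
  Yield 5, then current += 4
  Yield 9, then current += 4
  Yield 13, then current += 4
  Yield 17, then current += 4
  Yield 21, then current += 4
Therefore result = [5, 9, 13, 17, 21].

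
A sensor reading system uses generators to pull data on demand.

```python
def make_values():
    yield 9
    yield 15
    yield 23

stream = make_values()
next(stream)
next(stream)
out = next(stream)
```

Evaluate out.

Step 1: make_values() creates a generator.
Step 2: next(stream) yields 9 (consumed and discarded).
Step 3: next(stream) yields 15 (consumed and discarded).
Step 4: next(stream) yields 23, assigned to out.
Therefore out = 23.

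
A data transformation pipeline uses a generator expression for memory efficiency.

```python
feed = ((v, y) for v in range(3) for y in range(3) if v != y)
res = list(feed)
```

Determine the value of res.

Step 1: Nested generator over range(3) x range(3) where v != y:
  (0, 0): excluded (v == y)
  (0, 1): included
  (0, 2): included
  (1, 0): included
  (1, 1): excluded (v == y)
  (1, 2): included
  (2, 0): included
  (2, 1): included
  (2, 2): excluded (v == y)
Therefore res = [(0, 1), (0, 2), (1, 0), (1, 2), (2, 0), (2, 1)].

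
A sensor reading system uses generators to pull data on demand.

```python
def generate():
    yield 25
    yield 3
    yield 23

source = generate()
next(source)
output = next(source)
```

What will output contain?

Step 1: generate() creates a generator.
Step 2: next(source) yields 25 (consumed and discarded).
Step 3: next(source) yields 3, assigned to output.
Therefore output = 3.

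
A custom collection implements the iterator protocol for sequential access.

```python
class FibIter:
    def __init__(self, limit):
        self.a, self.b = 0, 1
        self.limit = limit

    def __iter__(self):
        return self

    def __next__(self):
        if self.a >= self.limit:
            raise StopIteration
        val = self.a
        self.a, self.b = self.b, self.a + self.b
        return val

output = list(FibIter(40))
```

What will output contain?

Step 1: Fibonacci-like sequence (a=0, b=1) until >= 40:
  Yield 0, then a,b = 1,1
  Yield 1, then a,b = 1,2
  Yield 1, then a,b = 2,3
  Yield 2, then a,b = 3,5
  Yield 3, then a,b = 5,8
  Yield 5, then a,b = 8,13
  Yield 8, then a,b = 13,21
  Yield 13, then a,b = 21,34
  Yield 21, then a,b = 34,55
  Yield 34, then a,b = 55,89
Step 2: 55 >= 40, stop.
Therefore output = [0, 1, 1, 2, 3, 5, 8, 13, 21, 34].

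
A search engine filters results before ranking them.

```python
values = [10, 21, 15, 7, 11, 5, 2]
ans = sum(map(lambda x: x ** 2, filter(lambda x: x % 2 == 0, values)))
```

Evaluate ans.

Step 1: Filter even numbers from [10, 21, 15, 7, 11, 5, 2]: [10, 2]
Step 2: Square each: [100, 4]
Step 3: Sum = 104.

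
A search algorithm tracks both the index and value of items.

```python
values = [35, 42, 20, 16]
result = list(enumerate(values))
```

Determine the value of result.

Step 1: enumerate pairs each element with its index:
  (0, 35)
  (1, 42)
  (2, 20)
  (3, 16)
Therefore result = [(0, 35), (1, 42), (2, 20), (3, 16)].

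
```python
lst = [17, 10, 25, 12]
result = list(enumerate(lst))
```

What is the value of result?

Step 1: enumerate pairs each element with its index:
  (0, 17)
  (1, 10)
  (2, 25)
  (3, 12)
Therefore result = [(0, 17), (1, 10), (2, 25), (3, 12)].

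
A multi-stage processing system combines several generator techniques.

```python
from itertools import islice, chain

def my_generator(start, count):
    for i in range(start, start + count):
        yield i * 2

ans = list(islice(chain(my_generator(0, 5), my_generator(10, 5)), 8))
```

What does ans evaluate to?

Step 1: my_generator(0, 5) yields [0, 2, 4, 6, 8].
Step 2: my_generator(10, 5) yields [20, 22, 24, 26, 28].
Step 3: chain concatenates: [0, 2, 4, 6, 8, 20, 22, 24, 26, 28].
Step 4: islice takes first 8: [0, 2, 4, 6, 8, 20, 22, 24].
Therefore ans = [0, 2, 4, 6, 8, 20, 22, 24].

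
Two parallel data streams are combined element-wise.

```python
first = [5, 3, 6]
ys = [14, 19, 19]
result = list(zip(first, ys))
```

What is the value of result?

Step 1: zip pairs elements at same index:
  Index 0: (5, 14)
  Index 1: (3, 19)
  Index 2: (6, 19)
Therefore result = [(5, 14), (3, 19), (6, 19)].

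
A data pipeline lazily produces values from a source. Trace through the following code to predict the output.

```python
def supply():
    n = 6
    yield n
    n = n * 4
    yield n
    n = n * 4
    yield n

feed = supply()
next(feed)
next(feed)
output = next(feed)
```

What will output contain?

Step 1: Trace through generator execution:
  Yield 1: n starts at 6, yield 6
  Yield 2: n = 6 * 4 = 24, yield 24
  Yield 3: n = 24 * 4 = 96, yield 96
Step 2: First next() gets 6, second next() gets the second value, third next() yields 96.
Therefore output = 96.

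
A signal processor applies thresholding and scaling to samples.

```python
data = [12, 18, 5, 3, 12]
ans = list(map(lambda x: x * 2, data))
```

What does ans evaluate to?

Step 1: Apply lambda x: x * 2 to each element:
  12 -> 24
  18 -> 36
  5 -> 10
  3 -> 6
  12 -> 24
Therefore ans = [24, 36, 10, 6, 24].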